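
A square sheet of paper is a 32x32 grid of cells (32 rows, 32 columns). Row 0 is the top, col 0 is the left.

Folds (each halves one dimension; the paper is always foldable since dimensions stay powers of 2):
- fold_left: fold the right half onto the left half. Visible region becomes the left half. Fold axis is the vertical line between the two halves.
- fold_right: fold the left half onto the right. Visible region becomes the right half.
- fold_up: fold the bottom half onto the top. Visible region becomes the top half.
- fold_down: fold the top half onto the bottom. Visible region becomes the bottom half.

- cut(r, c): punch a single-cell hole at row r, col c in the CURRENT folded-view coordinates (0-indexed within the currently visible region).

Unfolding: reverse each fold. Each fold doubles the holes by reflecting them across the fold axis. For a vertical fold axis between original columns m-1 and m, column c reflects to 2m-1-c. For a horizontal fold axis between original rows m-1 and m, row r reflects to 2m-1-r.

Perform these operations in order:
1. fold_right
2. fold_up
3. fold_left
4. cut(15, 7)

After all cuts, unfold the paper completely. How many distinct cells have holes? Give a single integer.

Answer: 8

Derivation:
Op 1 fold_right: fold axis v@16; visible region now rows[0,32) x cols[16,32) = 32x16
Op 2 fold_up: fold axis h@16; visible region now rows[0,16) x cols[16,32) = 16x16
Op 3 fold_left: fold axis v@24; visible region now rows[0,16) x cols[16,24) = 16x8
Op 4 cut(15, 7): punch at orig (15,23); cuts so far [(15, 23)]; region rows[0,16) x cols[16,24) = 16x8
Unfold 1 (reflect across v@24): 2 holes -> [(15, 23), (15, 24)]
Unfold 2 (reflect across h@16): 4 holes -> [(15, 23), (15, 24), (16, 23), (16, 24)]
Unfold 3 (reflect across v@16): 8 holes -> [(15, 7), (15, 8), (15, 23), (15, 24), (16, 7), (16, 8), (16, 23), (16, 24)]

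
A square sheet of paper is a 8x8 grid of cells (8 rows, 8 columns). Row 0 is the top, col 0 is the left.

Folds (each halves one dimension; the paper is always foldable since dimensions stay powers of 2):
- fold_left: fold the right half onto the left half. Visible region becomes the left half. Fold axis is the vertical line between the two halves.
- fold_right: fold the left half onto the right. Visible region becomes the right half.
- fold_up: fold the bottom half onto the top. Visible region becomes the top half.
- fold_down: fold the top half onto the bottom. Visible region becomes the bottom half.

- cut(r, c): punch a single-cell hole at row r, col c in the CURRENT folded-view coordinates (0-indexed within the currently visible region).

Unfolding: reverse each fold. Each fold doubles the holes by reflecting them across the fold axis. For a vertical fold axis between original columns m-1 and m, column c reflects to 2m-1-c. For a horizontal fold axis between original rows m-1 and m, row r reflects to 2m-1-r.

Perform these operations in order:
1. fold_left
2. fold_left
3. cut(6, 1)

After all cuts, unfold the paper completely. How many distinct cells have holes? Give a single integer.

Op 1 fold_left: fold axis v@4; visible region now rows[0,8) x cols[0,4) = 8x4
Op 2 fold_left: fold axis v@2; visible region now rows[0,8) x cols[0,2) = 8x2
Op 3 cut(6, 1): punch at orig (6,1); cuts so far [(6, 1)]; region rows[0,8) x cols[0,2) = 8x2
Unfold 1 (reflect across v@2): 2 holes -> [(6, 1), (6, 2)]
Unfold 2 (reflect across v@4): 4 holes -> [(6, 1), (6, 2), (6, 5), (6, 6)]

Answer: 4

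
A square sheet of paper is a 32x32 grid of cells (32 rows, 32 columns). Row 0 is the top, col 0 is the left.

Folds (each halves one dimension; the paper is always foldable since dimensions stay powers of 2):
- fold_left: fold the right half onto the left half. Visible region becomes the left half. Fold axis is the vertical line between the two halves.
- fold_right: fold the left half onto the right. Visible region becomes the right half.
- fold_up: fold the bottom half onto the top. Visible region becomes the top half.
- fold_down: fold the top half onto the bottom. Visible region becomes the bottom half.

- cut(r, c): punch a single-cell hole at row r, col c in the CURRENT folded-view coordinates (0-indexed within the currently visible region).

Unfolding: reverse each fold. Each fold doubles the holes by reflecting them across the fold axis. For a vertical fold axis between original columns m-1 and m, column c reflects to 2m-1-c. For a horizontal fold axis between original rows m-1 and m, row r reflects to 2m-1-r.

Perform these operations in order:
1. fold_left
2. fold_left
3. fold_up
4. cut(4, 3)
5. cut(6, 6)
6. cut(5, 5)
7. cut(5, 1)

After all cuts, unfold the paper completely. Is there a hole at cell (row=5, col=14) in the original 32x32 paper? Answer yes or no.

Op 1 fold_left: fold axis v@16; visible region now rows[0,32) x cols[0,16) = 32x16
Op 2 fold_left: fold axis v@8; visible region now rows[0,32) x cols[0,8) = 32x8
Op 3 fold_up: fold axis h@16; visible region now rows[0,16) x cols[0,8) = 16x8
Op 4 cut(4, 3): punch at orig (4,3); cuts so far [(4, 3)]; region rows[0,16) x cols[0,8) = 16x8
Op 5 cut(6, 6): punch at orig (6,6); cuts so far [(4, 3), (6, 6)]; region rows[0,16) x cols[0,8) = 16x8
Op 6 cut(5, 5): punch at orig (5,5); cuts so far [(4, 3), (5, 5), (6, 6)]; region rows[0,16) x cols[0,8) = 16x8
Op 7 cut(5, 1): punch at orig (5,1); cuts so far [(4, 3), (5, 1), (5, 5), (6, 6)]; region rows[0,16) x cols[0,8) = 16x8
Unfold 1 (reflect across h@16): 8 holes -> [(4, 3), (5, 1), (5, 5), (6, 6), (25, 6), (26, 1), (26, 5), (27, 3)]
Unfold 2 (reflect across v@8): 16 holes -> [(4, 3), (4, 12), (5, 1), (5, 5), (5, 10), (5, 14), (6, 6), (6, 9), (25, 6), (25, 9), (26, 1), (26, 5), (26, 10), (26, 14), (27, 3), (27, 12)]
Unfold 3 (reflect across v@16): 32 holes -> [(4, 3), (4, 12), (4, 19), (4, 28), (5, 1), (5, 5), (5, 10), (5, 14), (5, 17), (5, 21), (5, 26), (5, 30), (6, 6), (6, 9), (6, 22), (6, 25), (25, 6), (25, 9), (25, 22), (25, 25), (26, 1), (26, 5), (26, 10), (26, 14), (26, 17), (26, 21), (26, 26), (26, 30), (27, 3), (27, 12), (27, 19), (27, 28)]
Holes: [(4, 3), (4, 12), (4, 19), (4, 28), (5, 1), (5, 5), (5, 10), (5, 14), (5, 17), (5, 21), (5, 26), (5, 30), (6, 6), (6, 9), (6, 22), (6, 25), (25, 6), (25, 9), (25, 22), (25, 25), (26, 1), (26, 5), (26, 10), (26, 14), (26, 17), (26, 21), (26, 26), (26, 30), (27, 3), (27, 12), (27, 19), (27, 28)]

Answer: yes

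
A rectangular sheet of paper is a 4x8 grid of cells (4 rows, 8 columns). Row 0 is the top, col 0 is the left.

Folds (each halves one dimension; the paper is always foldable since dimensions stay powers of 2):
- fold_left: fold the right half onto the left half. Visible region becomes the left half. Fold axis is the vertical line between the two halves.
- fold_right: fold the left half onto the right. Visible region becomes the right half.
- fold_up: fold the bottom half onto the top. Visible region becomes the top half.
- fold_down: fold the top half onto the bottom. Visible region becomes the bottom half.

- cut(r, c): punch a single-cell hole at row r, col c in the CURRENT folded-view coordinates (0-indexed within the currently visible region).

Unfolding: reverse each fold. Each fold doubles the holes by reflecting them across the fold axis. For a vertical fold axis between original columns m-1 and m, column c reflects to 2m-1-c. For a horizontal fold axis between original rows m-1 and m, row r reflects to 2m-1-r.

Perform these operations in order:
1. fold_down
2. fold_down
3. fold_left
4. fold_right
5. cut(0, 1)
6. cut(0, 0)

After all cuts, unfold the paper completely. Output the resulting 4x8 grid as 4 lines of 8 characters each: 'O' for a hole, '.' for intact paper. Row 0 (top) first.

Op 1 fold_down: fold axis h@2; visible region now rows[2,4) x cols[0,8) = 2x8
Op 2 fold_down: fold axis h@3; visible region now rows[3,4) x cols[0,8) = 1x8
Op 3 fold_left: fold axis v@4; visible region now rows[3,4) x cols[0,4) = 1x4
Op 4 fold_right: fold axis v@2; visible region now rows[3,4) x cols[2,4) = 1x2
Op 5 cut(0, 1): punch at orig (3,3); cuts so far [(3, 3)]; region rows[3,4) x cols[2,4) = 1x2
Op 6 cut(0, 0): punch at orig (3,2); cuts so far [(3, 2), (3, 3)]; region rows[3,4) x cols[2,4) = 1x2
Unfold 1 (reflect across v@2): 4 holes -> [(3, 0), (3, 1), (3, 2), (3, 3)]
Unfold 2 (reflect across v@4): 8 holes -> [(3, 0), (3, 1), (3, 2), (3, 3), (3, 4), (3, 5), (3, 6), (3, 7)]
Unfold 3 (reflect across h@3): 16 holes -> [(2, 0), (2, 1), (2, 2), (2, 3), (2, 4), (2, 5), (2, 6), (2, 7), (3, 0), (3, 1), (3, 2), (3, 3), (3, 4), (3, 5), (3, 6), (3, 7)]
Unfold 4 (reflect across h@2): 32 holes -> [(0, 0), (0, 1), (0, 2), (0, 3), (0, 4), (0, 5), (0, 6), (0, 7), (1, 0), (1, 1), (1, 2), (1, 3), (1, 4), (1, 5), (1, 6), (1, 7), (2, 0), (2, 1), (2, 2), (2, 3), (2, 4), (2, 5), (2, 6), (2, 7), (3, 0), (3, 1), (3, 2), (3, 3), (3, 4), (3, 5), (3, 6), (3, 7)]

Answer: OOOOOOOO
OOOOOOOO
OOOOOOOO
OOOOOOOO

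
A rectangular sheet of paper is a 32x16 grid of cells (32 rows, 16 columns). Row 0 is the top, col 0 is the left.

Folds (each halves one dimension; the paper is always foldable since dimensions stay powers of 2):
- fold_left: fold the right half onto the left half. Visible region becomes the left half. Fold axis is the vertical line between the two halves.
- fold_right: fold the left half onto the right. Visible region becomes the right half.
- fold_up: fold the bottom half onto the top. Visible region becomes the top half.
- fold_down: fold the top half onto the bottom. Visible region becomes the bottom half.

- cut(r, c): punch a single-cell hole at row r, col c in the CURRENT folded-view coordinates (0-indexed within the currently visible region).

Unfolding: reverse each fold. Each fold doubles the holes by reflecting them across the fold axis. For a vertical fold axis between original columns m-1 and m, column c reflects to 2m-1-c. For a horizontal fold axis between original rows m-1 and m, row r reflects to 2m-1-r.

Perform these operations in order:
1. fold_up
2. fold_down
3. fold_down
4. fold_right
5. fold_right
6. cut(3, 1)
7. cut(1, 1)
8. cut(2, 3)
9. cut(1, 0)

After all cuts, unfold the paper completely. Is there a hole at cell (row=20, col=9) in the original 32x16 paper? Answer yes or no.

Answer: no

Derivation:
Op 1 fold_up: fold axis h@16; visible region now rows[0,16) x cols[0,16) = 16x16
Op 2 fold_down: fold axis h@8; visible region now rows[8,16) x cols[0,16) = 8x16
Op 3 fold_down: fold axis h@12; visible region now rows[12,16) x cols[0,16) = 4x16
Op 4 fold_right: fold axis v@8; visible region now rows[12,16) x cols[8,16) = 4x8
Op 5 fold_right: fold axis v@12; visible region now rows[12,16) x cols[12,16) = 4x4
Op 6 cut(3, 1): punch at orig (15,13); cuts so far [(15, 13)]; region rows[12,16) x cols[12,16) = 4x4
Op 7 cut(1, 1): punch at orig (13,13); cuts so far [(13, 13), (15, 13)]; region rows[12,16) x cols[12,16) = 4x4
Op 8 cut(2, 3): punch at orig (14,15); cuts so far [(13, 13), (14, 15), (15, 13)]; region rows[12,16) x cols[12,16) = 4x4
Op 9 cut(1, 0): punch at orig (13,12); cuts so far [(13, 12), (13, 13), (14, 15), (15, 13)]; region rows[12,16) x cols[12,16) = 4x4
Unfold 1 (reflect across v@12): 8 holes -> [(13, 10), (13, 11), (13, 12), (13, 13), (14, 8), (14, 15), (15, 10), (15, 13)]
Unfold 2 (reflect across v@8): 16 holes -> [(13, 2), (13, 3), (13, 4), (13, 5), (13, 10), (13, 11), (13, 12), (13, 13), (14, 0), (14, 7), (14, 8), (14, 15), (15, 2), (15, 5), (15, 10), (15, 13)]
Unfold 3 (reflect across h@12): 32 holes -> [(8, 2), (8, 5), (8, 10), (8, 13), (9, 0), (9, 7), (9, 8), (9, 15), (10, 2), (10, 3), (10, 4), (10, 5), (10, 10), (10, 11), (10, 12), (10, 13), (13, 2), (13, 3), (13, 4), (13, 5), (13, 10), (13, 11), (13, 12), (13, 13), (14, 0), (14, 7), (14, 8), (14, 15), (15, 2), (15, 5), (15, 10), (15, 13)]
Unfold 4 (reflect across h@8): 64 holes -> [(0, 2), (0, 5), (0, 10), (0, 13), (1, 0), (1, 7), (1, 8), (1, 15), (2, 2), (2, 3), (2, 4), (2, 5), (2, 10), (2, 11), (2, 12), (2, 13), (5, 2), (5, 3), (5, 4), (5, 5), (5, 10), (5, 11), (5, 12), (5, 13), (6, 0), (6, 7), (6, 8), (6, 15), (7, 2), (7, 5), (7, 10), (7, 13), (8, 2), (8, 5), (8, 10), (8, 13), (9, 0), (9, 7), (9, 8), (9, 15), (10, 2), (10, 3), (10, 4), (10, 5), (10, 10), (10, 11), (10, 12), (10, 13), (13, 2), (13, 3), (13, 4), (13, 5), (13, 10), (13, 11), (13, 12), (13, 13), (14, 0), (14, 7), (14, 8), (14, 15), (15, 2), (15, 5), (15, 10), (15, 13)]
Unfold 5 (reflect across h@16): 128 holes -> [(0, 2), (0, 5), (0, 10), (0, 13), (1, 0), (1, 7), (1, 8), (1, 15), (2, 2), (2, 3), (2, 4), (2, 5), (2, 10), (2, 11), (2, 12), (2, 13), (5, 2), (5, 3), (5, 4), (5, 5), (5, 10), (5, 11), (5, 12), (5, 13), (6, 0), (6, 7), (6, 8), (6, 15), (7, 2), (7, 5), (7, 10), (7, 13), (8, 2), (8, 5), (8, 10), (8, 13), (9, 0), (9, 7), (9, 8), (9, 15), (10, 2), (10, 3), (10, 4), (10, 5), (10, 10), (10, 11), (10, 12), (10, 13), (13, 2), (13, 3), (13, 4), (13, 5), (13, 10), (13, 11), (13, 12), (13, 13), (14, 0), (14, 7), (14, 8), (14, 15), (15, 2), (15, 5), (15, 10), (15, 13), (16, 2), (16, 5), (16, 10), (16, 13), (17, 0), (17, 7), (17, 8), (17, 15), (18, 2), (18, 3), (18, 4), (18, 5), (18, 10), (18, 11), (18, 12), (18, 13), (21, 2), (21, 3), (21, 4), (21, 5), (21, 10), (21, 11), (21, 12), (21, 13), (22, 0), (22, 7), (22, 8), (22, 15), (23, 2), (23, 5), (23, 10), (23, 13), (24, 2), (24, 5), (24, 10), (24, 13), (25, 0), (25, 7), (25, 8), (25, 15), (26, 2), (26, 3), (26, 4), (26, 5), (26, 10), (26, 11), (26, 12), (26, 13), (29, 2), (29, 3), (29, 4), (29, 5), (29, 10), (29, 11), (29, 12), (29, 13), (30, 0), (30, 7), (30, 8), (30, 15), (31, 2), (31, 5), (31, 10), (31, 13)]
Holes: [(0, 2), (0, 5), (0, 10), (0, 13), (1, 0), (1, 7), (1, 8), (1, 15), (2, 2), (2, 3), (2, 4), (2, 5), (2, 10), (2, 11), (2, 12), (2, 13), (5, 2), (5, 3), (5, 4), (5, 5), (5, 10), (5, 11), (5, 12), (5, 13), (6, 0), (6, 7), (6, 8), (6, 15), (7, 2), (7, 5), (7, 10), (7, 13), (8, 2), (8, 5), (8, 10), (8, 13), (9, 0), (9, 7), (9, 8), (9, 15), (10, 2), (10, 3), (10, 4), (10, 5), (10, 10), (10, 11), (10, 12), (10, 13), (13, 2), (13, 3), (13, 4), (13, 5), (13, 10), (13, 11), (13, 12), (13, 13), (14, 0), (14, 7), (14, 8), (14, 15), (15, 2), (15, 5), (15, 10), (15, 13), (16, 2), (16, 5), (16, 10), (16, 13), (17, 0), (17, 7), (17, 8), (17, 15), (18, 2), (18, 3), (18, 4), (18, 5), (18, 10), (18, 11), (18, 12), (18, 13), (21, 2), (21, 3), (21, 4), (21, 5), (21, 10), (21, 11), (21, 12), (21, 13), (22, 0), (22, 7), (22, 8), (22, 15), (23, 2), (23, 5), (23, 10), (23, 13), (24, 2), (24, 5), (24, 10), (24, 13), (25, 0), (25, 7), (25, 8), (25, 15), (26, 2), (26, 3), (26, 4), (26, 5), (26, 10), (26, 11), (26, 12), (26, 13), (29, 2), (29, 3), (29, 4), (29, 5), (29, 10), (29, 11), (29, 12), (29, 13), (30, 0), (30, 7), (30, 8), (30, 15), (31, 2), (31, 5), (31, 10), (31, 13)]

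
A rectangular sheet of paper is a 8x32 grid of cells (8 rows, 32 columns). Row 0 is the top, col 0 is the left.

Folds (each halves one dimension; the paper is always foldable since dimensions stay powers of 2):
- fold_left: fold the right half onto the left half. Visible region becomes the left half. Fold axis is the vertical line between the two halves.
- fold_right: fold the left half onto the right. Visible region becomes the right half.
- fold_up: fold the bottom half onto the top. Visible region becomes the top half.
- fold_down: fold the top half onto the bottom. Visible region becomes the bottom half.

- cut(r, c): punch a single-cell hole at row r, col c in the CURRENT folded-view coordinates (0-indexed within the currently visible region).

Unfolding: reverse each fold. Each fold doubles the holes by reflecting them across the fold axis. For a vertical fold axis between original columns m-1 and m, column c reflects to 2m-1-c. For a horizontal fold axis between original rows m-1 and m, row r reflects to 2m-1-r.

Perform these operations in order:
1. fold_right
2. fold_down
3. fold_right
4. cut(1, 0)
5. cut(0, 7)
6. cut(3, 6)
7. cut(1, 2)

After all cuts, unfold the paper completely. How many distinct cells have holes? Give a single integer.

Answer: 32

Derivation:
Op 1 fold_right: fold axis v@16; visible region now rows[0,8) x cols[16,32) = 8x16
Op 2 fold_down: fold axis h@4; visible region now rows[4,8) x cols[16,32) = 4x16
Op 3 fold_right: fold axis v@24; visible region now rows[4,8) x cols[24,32) = 4x8
Op 4 cut(1, 0): punch at orig (5,24); cuts so far [(5, 24)]; region rows[4,8) x cols[24,32) = 4x8
Op 5 cut(0, 7): punch at orig (4,31); cuts so far [(4, 31), (5, 24)]; region rows[4,8) x cols[24,32) = 4x8
Op 6 cut(3, 6): punch at orig (7,30); cuts so far [(4, 31), (5, 24), (7, 30)]; region rows[4,8) x cols[24,32) = 4x8
Op 7 cut(1, 2): punch at orig (5,26); cuts so far [(4, 31), (5, 24), (5, 26), (7, 30)]; region rows[4,8) x cols[24,32) = 4x8
Unfold 1 (reflect across v@24): 8 holes -> [(4, 16), (4, 31), (5, 21), (5, 23), (5, 24), (5, 26), (7, 17), (7, 30)]
Unfold 2 (reflect across h@4): 16 holes -> [(0, 17), (0, 30), (2, 21), (2, 23), (2, 24), (2, 26), (3, 16), (3, 31), (4, 16), (4, 31), (5, 21), (5, 23), (5, 24), (5, 26), (7, 17), (7, 30)]
Unfold 3 (reflect across v@16): 32 holes -> [(0, 1), (0, 14), (0, 17), (0, 30), (2, 5), (2, 7), (2, 8), (2, 10), (2, 21), (2, 23), (2, 24), (2, 26), (3, 0), (3, 15), (3, 16), (3, 31), (4, 0), (4, 15), (4, 16), (4, 31), (5, 5), (5, 7), (5, 8), (5, 10), (5, 21), (5, 23), (5, 24), (5, 26), (7, 1), (7, 14), (7, 17), (7, 30)]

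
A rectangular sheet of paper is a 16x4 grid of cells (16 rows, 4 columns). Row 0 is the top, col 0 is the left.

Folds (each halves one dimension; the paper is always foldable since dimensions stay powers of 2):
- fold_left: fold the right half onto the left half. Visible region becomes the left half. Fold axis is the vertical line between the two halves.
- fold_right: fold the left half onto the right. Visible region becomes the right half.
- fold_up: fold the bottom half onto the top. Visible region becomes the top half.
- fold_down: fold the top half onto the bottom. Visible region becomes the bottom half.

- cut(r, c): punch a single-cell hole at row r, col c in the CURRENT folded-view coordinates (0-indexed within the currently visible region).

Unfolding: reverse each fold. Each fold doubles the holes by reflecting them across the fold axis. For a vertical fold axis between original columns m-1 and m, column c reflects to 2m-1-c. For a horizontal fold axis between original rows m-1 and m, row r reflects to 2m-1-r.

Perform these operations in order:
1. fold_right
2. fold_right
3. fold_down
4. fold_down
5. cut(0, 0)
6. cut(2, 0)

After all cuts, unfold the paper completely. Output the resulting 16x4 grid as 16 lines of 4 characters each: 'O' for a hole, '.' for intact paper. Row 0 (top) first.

Answer: ....
OOOO
....
OOOO
OOOO
....
OOOO
....
....
OOOO
....
OOOO
OOOO
....
OOOO
....

Derivation:
Op 1 fold_right: fold axis v@2; visible region now rows[0,16) x cols[2,4) = 16x2
Op 2 fold_right: fold axis v@3; visible region now rows[0,16) x cols[3,4) = 16x1
Op 3 fold_down: fold axis h@8; visible region now rows[8,16) x cols[3,4) = 8x1
Op 4 fold_down: fold axis h@12; visible region now rows[12,16) x cols[3,4) = 4x1
Op 5 cut(0, 0): punch at orig (12,3); cuts so far [(12, 3)]; region rows[12,16) x cols[3,4) = 4x1
Op 6 cut(2, 0): punch at orig (14,3); cuts so far [(12, 3), (14, 3)]; region rows[12,16) x cols[3,4) = 4x1
Unfold 1 (reflect across h@12): 4 holes -> [(9, 3), (11, 3), (12, 3), (14, 3)]
Unfold 2 (reflect across h@8): 8 holes -> [(1, 3), (3, 3), (4, 3), (6, 3), (9, 3), (11, 3), (12, 3), (14, 3)]
Unfold 3 (reflect across v@3): 16 holes -> [(1, 2), (1, 3), (3, 2), (3, 3), (4, 2), (4, 3), (6, 2), (6, 3), (9, 2), (9, 3), (11, 2), (11, 3), (12, 2), (12, 3), (14, 2), (14, 3)]
Unfold 4 (reflect across v@2): 32 holes -> [(1, 0), (1, 1), (1, 2), (1, 3), (3, 0), (3, 1), (3, 2), (3, 3), (4, 0), (4, 1), (4, 2), (4, 3), (6, 0), (6, 1), (6, 2), (6, 3), (9, 0), (9, 1), (9, 2), (9, 3), (11, 0), (11, 1), (11, 2), (11, 3), (12, 0), (12, 1), (12, 2), (12, 3), (14, 0), (14, 1), (14, 2), (14, 3)]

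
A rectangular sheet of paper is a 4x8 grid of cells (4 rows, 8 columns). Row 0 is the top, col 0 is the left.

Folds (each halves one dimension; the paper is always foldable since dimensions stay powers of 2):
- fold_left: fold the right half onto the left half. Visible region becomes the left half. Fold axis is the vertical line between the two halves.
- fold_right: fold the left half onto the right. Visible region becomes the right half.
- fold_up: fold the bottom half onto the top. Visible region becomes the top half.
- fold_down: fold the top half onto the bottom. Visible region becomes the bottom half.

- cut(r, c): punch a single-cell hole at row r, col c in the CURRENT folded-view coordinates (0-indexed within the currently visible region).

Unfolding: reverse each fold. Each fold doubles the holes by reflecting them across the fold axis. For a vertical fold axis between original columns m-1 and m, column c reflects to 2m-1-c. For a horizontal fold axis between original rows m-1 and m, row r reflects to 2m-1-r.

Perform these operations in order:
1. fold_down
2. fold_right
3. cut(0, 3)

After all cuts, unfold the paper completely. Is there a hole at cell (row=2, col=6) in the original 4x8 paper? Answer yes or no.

Answer: no

Derivation:
Op 1 fold_down: fold axis h@2; visible region now rows[2,4) x cols[0,8) = 2x8
Op 2 fold_right: fold axis v@4; visible region now rows[2,4) x cols[4,8) = 2x4
Op 3 cut(0, 3): punch at orig (2,7); cuts so far [(2, 7)]; region rows[2,4) x cols[4,8) = 2x4
Unfold 1 (reflect across v@4): 2 holes -> [(2, 0), (2, 7)]
Unfold 2 (reflect across h@2): 4 holes -> [(1, 0), (1, 7), (2, 0), (2, 7)]
Holes: [(1, 0), (1, 7), (2, 0), (2, 7)]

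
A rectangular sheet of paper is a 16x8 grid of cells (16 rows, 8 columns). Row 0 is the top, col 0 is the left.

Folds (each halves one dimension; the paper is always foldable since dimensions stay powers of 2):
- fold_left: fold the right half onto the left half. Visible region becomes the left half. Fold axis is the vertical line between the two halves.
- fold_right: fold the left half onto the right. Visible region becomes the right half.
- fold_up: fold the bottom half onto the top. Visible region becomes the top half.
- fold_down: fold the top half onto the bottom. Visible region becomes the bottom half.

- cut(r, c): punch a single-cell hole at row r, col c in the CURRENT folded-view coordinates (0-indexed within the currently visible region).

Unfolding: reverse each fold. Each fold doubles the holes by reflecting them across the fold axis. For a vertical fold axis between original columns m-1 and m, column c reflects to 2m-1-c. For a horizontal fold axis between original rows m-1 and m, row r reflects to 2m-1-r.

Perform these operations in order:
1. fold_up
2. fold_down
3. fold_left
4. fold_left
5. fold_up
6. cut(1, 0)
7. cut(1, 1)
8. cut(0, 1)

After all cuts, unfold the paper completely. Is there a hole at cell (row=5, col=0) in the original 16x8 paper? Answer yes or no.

Op 1 fold_up: fold axis h@8; visible region now rows[0,8) x cols[0,8) = 8x8
Op 2 fold_down: fold axis h@4; visible region now rows[4,8) x cols[0,8) = 4x8
Op 3 fold_left: fold axis v@4; visible region now rows[4,8) x cols[0,4) = 4x4
Op 4 fold_left: fold axis v@2; visible region now rows[4,8) x cols[0,2) = 4x2
Op 5 fold_up: fold axis h@6; visible region now rows[4,6) x cols[0,2) = 2x2
Op 6 cut(1, 0): punch at orig (5,0); cuts so far [(5, 0)]; region rows[4,6) x cols[0,2) = 2x2
Op 7 cut(1, 1): punch at orig (5,1); cuts so far [(5, 0), (5, 1)]; region rows[4,6) x cols[0,2) = 2x2
Op 8 cut(0, 1): punch at orig (4,1); cuts so far [(4, 1), (5, 0), (5, 1)]; region rows[4,6) x cols[0,2) = 2x2
Unfold 1 (reflect across h@6): 6 holes -> [(4, 1), (5, 0), (5, 1), (6, 0), (6, 1), (7, 1)]
Unfold 2 (reflect across v@2): 12 holes -> [(4, 1), (4, 2), (5, 0), (5, 1), (5, 2), (5, 3), (6, 0), (6, 1), (6, 2), (6, 3), (7, 1), (7, 2)]
Unfold 3 (reflect across v@4): 24 holes -> [(4, 1), (4, 2), (4, 5), (4, 6), (5, 0), (5, 1), (5, 2), (5, 3), (5, 4), (5, 5), (5, 6), (5, 7), (6, 0), (6, 1), (6, 2), (6, 3), (6, 4), (6, 5), (6, 6), (6, 7), (7, 1), (7, 2), (7, 5), (7, 6)]
Unfold 4 (reflect across h@4): 48 holes -> [(0, 1), (0, 2), (0, 5), (0, 6), (1, 0), (1, 1), (1, 2), (1, 3), (1, 4), (1, 5), (1, 6), (1, 7), (2, 0), (2, 1), (2, 2), (2, 3), (2, 4), (2, 5), (2, 6), (2, 7), (3, 1), (3, 2), (3, 5), (3, 6), (4, 1), (4, 2), (4, 5), (4, 6), (5, 0), (5, 1), (5, 2), (5, 3), (5, 4), (5, 5), (5, 6), (5, 7), (6, 0), (6, 1), (6, 2), (6, 3), (6, 4), (6, 5), (6, 6), (6, 7), (7, 1), (7, 2), (7, 5), (7, 6)]
Unfold 5 (reflect across h@8): 96 holes -> [(0, 1), (0, 2), (0, 5), (0, 6), (1, 0), (1, 1), (1, 2), (1, 3), (1, 4), (1, 5), (1, 6), (1, 7), (2, 0), (2, 1), (2, 2), (2, 3), (2, 4), (2, 5), (2, 6), (2, 7), (3, 1), (3, 2), (3, 5), (3, 6), (4, 1), (4, 2), (4, 5), (4, 6), (5, 0), (5, 1), (5, 2), (5, 3), (5, 4), (5, 5), (5, 6), (5, 7), (6, 0), (6, 1), (6, 2), (6, 3), (6, 4), (6, 5), (6, 6), (6, 7), (7, 1), (7, 2), (7, 5), (7, 6), (8, 1), (8, 2), (8, 5), (8, 6), (9, 0), (9, 1), (9, 2), (9, 3), (9, 4), (9, 5), (9, 6), (9, 7), (10, 0), (10, 1), (10, 2), (10, 3), (10, 4), (10, 5), (10, 6), (10, 7), (11, 1), (11, 2), (11, 5), (11, 6), (12, 1), (12, 2), (12, 5), (12, 6), (13, 0), (13, 1), (13, 2), (13, 3), (13, 4), (13, 5), (13, 6), (13, 7), (14, 0), (14, 1), (14, 2), (14, 3), (14, 4), (14, 5), (14, 6), (14, 7), (15, 1), (15, 2), (15, 5), (15, 6)]
Holes: [(0, 1), (0, 2), (0, 5), (0, 6), (1, 0), (1, 1), (1, 2), (1, 3), (1, 4), (1, 5), (1, 6), (1, 7), (2, 0), (2, 1), (2, 2), (2, 3), (2, 4), (2, 5), (2, 6), (2, 7), (3, 1), (3, 2), (3, 5), (3, 6), (4, 1), (4, 2), (4, 5), (4, 6), (5, 0), (5, 1), (5, 2), (5, 3), (5, 4), (5, 5), (5, 6), (5, 7), (6, 0), (6, 1), (6, 2), (6, 3), (6, 4), (6, 5), (6, 6), (6, 7), (7, 1), (7, 2), (7, 5), (7, 6), (8, 1), (8, 2), (8, 5), (8, 6), (9, 0), (9, 1), (9, 2), (9, 3), (9, 4), (9, 5), (9, 6), (9, 7), (10, 0), (10, 1), (10, 2), (10, 3), (10, 4), (10, 5), (10, 6), (10, 7), (11, 1), (11, 2), (11, 5), (11, 6), (12, 1), (12, 2), (12, 5), (12, 6), (13, 0), (13, 1), (13, 2), (13, 3), (13, 4), (13, 5), (13, 6), (13, 7), (14, 0), (14, 1), (14, 2), (14, 3), (14, 4), (14, 5), (14, 6), (14, 7), (15, 1), (15, 2), (15, 5), (15, 6)]

Answer: yes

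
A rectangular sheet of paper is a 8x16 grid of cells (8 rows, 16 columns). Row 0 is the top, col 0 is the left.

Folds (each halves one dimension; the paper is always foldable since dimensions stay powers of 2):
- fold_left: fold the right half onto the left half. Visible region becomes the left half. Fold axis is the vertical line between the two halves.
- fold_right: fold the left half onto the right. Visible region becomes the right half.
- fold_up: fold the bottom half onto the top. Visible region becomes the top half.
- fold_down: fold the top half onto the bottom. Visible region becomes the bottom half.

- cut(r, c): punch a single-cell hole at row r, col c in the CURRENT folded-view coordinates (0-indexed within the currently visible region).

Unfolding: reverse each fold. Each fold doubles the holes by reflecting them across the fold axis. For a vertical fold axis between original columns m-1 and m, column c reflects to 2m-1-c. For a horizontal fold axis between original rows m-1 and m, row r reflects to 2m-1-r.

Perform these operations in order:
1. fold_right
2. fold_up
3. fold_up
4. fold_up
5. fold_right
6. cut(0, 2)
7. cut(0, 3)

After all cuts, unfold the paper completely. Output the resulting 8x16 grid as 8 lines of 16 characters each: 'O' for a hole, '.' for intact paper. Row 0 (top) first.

Answer: OO....OOOO....OO
OO....OOOO....OO
OO....OOOO....OO
OO....OOOO....OO
OO....OOOO....OO
OO....OOOO....OO
OO....OOOO....OO
OO....OOOO....OO

Derivation:
Op 1 fold_right: fold axis v@8; visible region now rows[0,8) x cols[8,16) = 8x8
Op 2 fold_up: fold axis h@4; visible region now rows[0,4) x cols[8,16) = 4x8
Op 3 fold_up: fold axis h@2; visible region now rows[0,2) x cols[8,16) = 2x8
Op 4 fold_up: fold axis h@1; visible region now rows[0,1) x cols[8,16) = 1x8
Op 5 fold_right: fold axis v@12; visible region now rows[0,1) x cols[12,16) = 1x4
Op 6 cut(0, 2): punch at orig (0,14); cuts so far [(0, 14)]; region rows[0,1) x cols[12,16) = 1x4
Op 7 cut(0, 3): punch at orig (0,15); cuts so far [(0, 14), (0, 15)]; region rows[0,1) x cols[12,16) = 1x4
Unfold 1 (reflect across v@12): 4 holes -> [(0, 8), (0, 9), (0, 14), (0, 15)]
Unfold 2 (reflect across h@1): 8 holes -> [(0, 8), (0, 9), (0, 14), (0, 15), (1, 8), (1, 9), (1, 14), (1, 15)]
Unfold 3 (reflect across h@2): 16 holes -> [(0, 8), (0, 9), (0, 14), (0, 15), (1, 8), (1, 9), (1, 14), (1, 15), (2, 8), (2, 9), (2, 14), (2, 15), (3, 8), (3, 9), (3, 14), (3, 15)]
Unfold 4 (reflect across h@4): 32 holes -> [(0, 8), (0, 9), (0, 14), (0, 15), (1, 8), (1, 9), (1, 14), (1, 15), (2, 8), (2, 9), (2, 14), (2, 15), (3, 8), (3, 9), (3, 14), (3, 15), (4, 8), (4, 9), (4, 14), (4, 15), (5, 8), (5, 9), (5, 14), (5, 15), (6, 8), (6, 9), (6, 14), (6, 15), (7, 8), (7, 9), (7, 14), (7, 15)]
Unfold 5 (reflect across v@8): 64 holes -> [(0, 0), (0, 1), (0, 6), (0, 7), (0, 8), (0, 9), (0, 14), (0, 15), (1, 0), (1, 1), (1, 6), (1, 7), (1, 8), (1, 9), (1, 14), (1, 15), (2, 0), (2, 1), (2, 6), (2, 7), (2, 8), (2, 9), (2, 14), (2, 15), (3, 0), (3, 1), (3, 6), (3, 7), (3, 8), (3, 9), (3, 14), (3, 15), (4, 0), (4, 1), (4, 6), (4, 7), (4, 8), (4, 9), (4, 14), (4, 15), (5, 0), (5, 1), (5, 6), (5, 7), (5, 8), (5, 9), (5, 14), (5, 15), (6, 0), (6, 1), (6, 6), (6, 7), (6, 8), (6, 9), (6, 14), (6, 15), (7, 0), (7, 1), (7, 6), (7, 7), (7, 8), (7, 9), (7, 14), (7, 15)]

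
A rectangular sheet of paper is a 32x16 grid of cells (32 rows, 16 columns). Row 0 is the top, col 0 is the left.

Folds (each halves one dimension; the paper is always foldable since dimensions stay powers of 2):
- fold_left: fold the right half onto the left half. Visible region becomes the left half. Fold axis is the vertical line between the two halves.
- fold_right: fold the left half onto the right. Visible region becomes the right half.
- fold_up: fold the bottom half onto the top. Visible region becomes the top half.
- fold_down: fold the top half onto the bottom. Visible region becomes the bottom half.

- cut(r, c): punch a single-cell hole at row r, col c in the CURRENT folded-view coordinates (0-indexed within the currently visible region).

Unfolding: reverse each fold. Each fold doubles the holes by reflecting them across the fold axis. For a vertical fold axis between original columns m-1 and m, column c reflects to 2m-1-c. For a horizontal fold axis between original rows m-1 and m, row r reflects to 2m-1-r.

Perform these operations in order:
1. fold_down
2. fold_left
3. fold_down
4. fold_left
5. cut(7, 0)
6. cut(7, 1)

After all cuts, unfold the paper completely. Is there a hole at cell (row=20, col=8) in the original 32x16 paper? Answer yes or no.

Answer: no

Derivation:
Op 1 fold_down: fold axis h@16; visible region now rows[16,32) x cols[0,16) = 16x16
Op 2 fold_left: fold axis v@8; visible region now rows[16,32) x cols[0,8) = 16x8
Op 3 fold_down: fold axis h@24; visible region now rows[24,32) x cols[0,8) = 8x8
Op 4 fold_left: fold axis v@4; visible region now rows[24,32) x cols[0,4) = 8x4
Op 5 cut(7, 0): punch at orig (31,0); cuts so far [(31, 0)]; region rows[24,32) x cols[0,4) = 8x4
Op 6 cut(7, 1): punch at orig (31,1); cuts so far [(31, 0), (31, 1)]; region rows[24,32) x cols[0,4) = 8x4
Unfold 1 (reflect across v@4): 4 holes -> [(31, 0), (31, 1), (31, 6), (31, 7)]
Unfold 2 (reflect across h@24): 8 holes -> [(16, 0), (16, 1), (16, 6), (16, 7), (31, 0), (31, 1), (31, 6), (31, 7)]
Unfold 3 (reflect across v@8): 16 holes -> [(16, 0), (16, 1), (16, 6), (16, 7), (16, 8), (16, 9), (16, 14), (16, 15), (31, 0), (31, 1), (31, 6), (31, 7), (31, 8), (31, 9), (31, 14), (31, 15)]
Unfold 4 (reflect across h@16): 32 holes -> [(0, 0), (0, 1), (0, 6), (0, 7), (0, 8), (0, 9), (0, 14), (0, 15), (15, 0), (15, 1), (15, 6), (15, 7), (15, 8), (15, 9), (15, 14), (15, 15), (16, 0), (16, 1), (16, 6), (16, 7), (16, 8), (16, 9), (16, 14), (16, 15), (31, 0), (31, 1), (31, 6), (31, 7), (31, 8), (31, 9), (31, 14), (31, 15)]
Holes: [(0, 0), (0, 1), (0, 6), (0, 7), (0, 8), (0, 9), (0, 14), (0, 15), (15, 0), (15, 1), (15, 6), (15, 7), (15, 8), (15, 9), (15, 14), (15, 15), (16, 0), (16, 1), (16, 6), (16, 7), (16, 8), (16, 9), (16, 14), (16, 15), (31, 0), (31, 1), (31, 6), (31, 7), (31, 8), (31, 9), (31, 14), (31, 15)]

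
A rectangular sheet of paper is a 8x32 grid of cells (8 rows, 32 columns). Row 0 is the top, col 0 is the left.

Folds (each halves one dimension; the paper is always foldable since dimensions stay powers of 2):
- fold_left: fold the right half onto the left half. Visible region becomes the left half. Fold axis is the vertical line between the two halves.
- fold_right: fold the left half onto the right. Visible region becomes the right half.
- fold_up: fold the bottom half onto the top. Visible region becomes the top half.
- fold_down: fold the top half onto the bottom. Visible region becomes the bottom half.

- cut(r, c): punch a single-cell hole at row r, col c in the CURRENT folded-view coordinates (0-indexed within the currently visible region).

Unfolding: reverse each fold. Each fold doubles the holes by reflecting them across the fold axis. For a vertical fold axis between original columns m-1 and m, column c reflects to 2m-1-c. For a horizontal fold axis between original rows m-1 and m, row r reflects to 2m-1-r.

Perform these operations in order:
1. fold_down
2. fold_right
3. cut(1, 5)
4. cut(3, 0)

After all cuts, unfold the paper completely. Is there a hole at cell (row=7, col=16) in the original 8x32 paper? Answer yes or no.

Answer: yes

Derivation:
Op 1 fold_down: fold axis h@4; visible region now rows[4,8) x cols[0,32) = 4x32
Op 2 fold_right: fold axis v@16; visible region now rows[4,8) x cols[16,32) = 4x16
Op 3 cut(1, 5): punch at orig (5,21); cuts so far [(5, 21)]; region rows[4,8) x cols[16,32) = 4x16
Op 4 cut(3, 0): punch at orig (7,16); cuts so far [(5, 21), (7, 16)]; region rows[4,8) x cols[16,32) = 4x16
Unfold 1 (reflect across v@16): 4 holes -> [(5, 10), (5, 21), (7, 15), (7, 16)]
Unfold 2 (reflect across h@4): 8 holes -> [(0, 15), (0, 16), (2, 10), (2, 21), (5, 10), (5, 21), (7, 15), (7, 16)]
Holes: [(0, 15), (0, 16), (2, 10), (2, 21), (5, 10), (5, 21), (7, 15), (7, 16)]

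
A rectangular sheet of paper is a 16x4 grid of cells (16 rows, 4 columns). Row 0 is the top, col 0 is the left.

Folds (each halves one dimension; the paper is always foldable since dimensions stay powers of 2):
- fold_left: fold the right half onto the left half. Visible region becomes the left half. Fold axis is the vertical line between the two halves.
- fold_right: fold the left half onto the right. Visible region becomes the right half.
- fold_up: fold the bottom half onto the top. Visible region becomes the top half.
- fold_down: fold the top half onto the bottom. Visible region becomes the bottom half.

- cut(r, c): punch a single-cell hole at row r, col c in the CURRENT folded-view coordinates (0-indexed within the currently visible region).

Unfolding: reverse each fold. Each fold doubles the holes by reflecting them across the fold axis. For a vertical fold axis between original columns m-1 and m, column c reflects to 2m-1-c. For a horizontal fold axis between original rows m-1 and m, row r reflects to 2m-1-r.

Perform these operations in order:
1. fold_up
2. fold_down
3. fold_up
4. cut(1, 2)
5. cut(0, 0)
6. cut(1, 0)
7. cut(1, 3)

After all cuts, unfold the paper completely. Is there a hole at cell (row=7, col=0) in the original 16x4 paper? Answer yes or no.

Op 1 fold_up: fold axis h@8; visible region now rows[0,8) x cols[0,4) = 8x4
Op 2 fold_down: fold axis h@4; visible region now rows[4,8) x cols[0,4) = 4x4
Op 3 fold_up: fold axis h@6; visible region now rows[4,6) x cols[0,4) = 2x4
Op 4 cut(1, 2): punch at orig (5,2); cuts so far [(5, 2)]; region rows[4,6) x cols[0,4) = 2x4
Op 5 cut(0, 0): punch at orig (4,0); cuts so far [(4, 0), (5, 2)]; region rows[4,6) x cols[0,4) = 2x4
Op 6 cut(1, 0): punch at orig (5,0); cuts so far [(4, 0), (5, 0), (5, 2)]; region rows[4,6) x cols[0,4) = 2x4
Op 7 cut(1, 3): punch at orig (5,3); cuts so far [(4, 0), (5, 0), (5, 2), (5, 3)]; region rows[4,6) x cols[0,4) = 2x4
Unfold 1 (reflect across h@6): 8 holes -> [(4, 0), (5, 0), (5, 2), (5, 3), (6, 0), (6, 2), (6, 3), (7, 0)]
Unfold 2 (reflect across h@4): 16 holes -> [(0, 0), (1, 0), (1, 2), (1, 3), (2, 0), (2, 2), (2, 3), (3, 0), (4, 0), (5, 0), (5, 2), (5, 3), (6, 0), (6, 2), (6, 3), (7, 0)]
Unfold 3 (reflect across h@8): 32 holes -> [(0, 0), (1, 0), (1, 2), (1, 3), (2, 0), (2, 2), (2, 3), (3, 0), (4, 0), (5, 0), (5, 2), (5, 3), (6, 0), (6, 2), (6, 3), (7, 0), (8, 0), (9, 0), (9, 2), (9, 3), (10, 0), (10, 2), (10, 3), (11, 0), (12, 0), (13, 0), (13, 2), (13, 3), (14, 0), (14, 2), (14, 3), (15, 0)]
Holes: [(0, 0), (1, 0), (1, 2), (1, 3), (2, 0), (2, 2), (2, 3), (3, 0), (4, 0), (5, 0), (5, 2), (5, 3), (6, 0), (6, 2), (6, 3), (7, 0), (8, 0), (9, 0), (9, 2), (9, 3), (10, 0), (10, 2), (10, 3), (11, 0), (12, 0), (13, 0), (13, 2), (13, 3), (14, 0), (14, 2), (14, 3), (15, 0)]

Answer: yes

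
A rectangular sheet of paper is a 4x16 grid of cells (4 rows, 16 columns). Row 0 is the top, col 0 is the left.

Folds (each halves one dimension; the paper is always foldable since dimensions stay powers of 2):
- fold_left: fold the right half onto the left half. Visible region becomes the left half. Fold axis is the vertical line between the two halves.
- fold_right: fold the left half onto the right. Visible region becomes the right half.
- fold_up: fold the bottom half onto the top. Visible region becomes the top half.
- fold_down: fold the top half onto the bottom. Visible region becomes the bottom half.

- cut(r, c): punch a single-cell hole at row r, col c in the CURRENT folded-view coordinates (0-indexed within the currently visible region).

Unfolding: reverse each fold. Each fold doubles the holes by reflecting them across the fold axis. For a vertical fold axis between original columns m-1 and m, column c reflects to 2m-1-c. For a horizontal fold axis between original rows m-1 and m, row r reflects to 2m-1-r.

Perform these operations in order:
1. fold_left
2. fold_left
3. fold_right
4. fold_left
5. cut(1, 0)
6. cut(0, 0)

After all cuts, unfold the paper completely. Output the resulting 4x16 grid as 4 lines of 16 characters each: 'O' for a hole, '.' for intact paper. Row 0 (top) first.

Op 1 fold_left: fold axis v@8; visible region now rows[0,4) x cols[0,8) = 4x8
Op 2 fold_left: fold axis v@4; visible region now rows[0,4) x cols[0,4) = 4x4
Op 3 fold_right: fold axis v@2; visible region now rows[0,4) x cols[2,4) = 4x2
Op 4 fold_left: fold axis v@3; visible region now rows[0,4) x cols[2,3) = 4x1
Op 5 cut(1, 0): punch at orig (1,2); cuts so far [(1, 2)]; region rows[0,4) x cols[2,3) = 4x1
Op 6 cut(0, 0): punch at orig (0,2); cuts so far [(0, 2), (1, 2)]; region rows[0,4) x cols[2,3) = 4x1
Unfold 1 (reflect across v@3): 4 holes -> [(0, 2), (0, 3), (1, 2), (1, 3)]
Unfold 2 (reflect across v@2): 8 holes -> [(0, 0), (0, 1), (0, 2), (0, 3), (1, 0), (1, 1), (1, 2), (1, 3)]
Unfold 3 (reflect across v@4): 16 holes -> [(0, 0), (0, 1), (0, 2), (0, 3), (0, 4), (0, 5), (0, 6), (0, 7), (1, 0), (1, 1), (1, 2), (1, 3), (1, 4), (1, 5), (1, 6), (1, 7)]
Unfold 4 (reflect across v@8): 32 holes -> [(0, 0), (0, 1), (0, 2), (0, 3), (0, 4), (0, 5), (0, 6), (0, 7), (0, 8), (0, 9), (0, 10), (0, 11), (0, 12), (0, 13), (0, 14), (0, 15), (1, 0), (1, 1), (1, 2), (1, 3), (1, 4), (1, 5), (1, 6), (1, 7), (1, 8), (1, 9), (1, 10), (1, 11), (1, 12), (1, 13), (1, 14), (1, 15)]

Answer: OOOOOOOOOOOOOOOO
OOOOOOOOOOOOOOOO
................
................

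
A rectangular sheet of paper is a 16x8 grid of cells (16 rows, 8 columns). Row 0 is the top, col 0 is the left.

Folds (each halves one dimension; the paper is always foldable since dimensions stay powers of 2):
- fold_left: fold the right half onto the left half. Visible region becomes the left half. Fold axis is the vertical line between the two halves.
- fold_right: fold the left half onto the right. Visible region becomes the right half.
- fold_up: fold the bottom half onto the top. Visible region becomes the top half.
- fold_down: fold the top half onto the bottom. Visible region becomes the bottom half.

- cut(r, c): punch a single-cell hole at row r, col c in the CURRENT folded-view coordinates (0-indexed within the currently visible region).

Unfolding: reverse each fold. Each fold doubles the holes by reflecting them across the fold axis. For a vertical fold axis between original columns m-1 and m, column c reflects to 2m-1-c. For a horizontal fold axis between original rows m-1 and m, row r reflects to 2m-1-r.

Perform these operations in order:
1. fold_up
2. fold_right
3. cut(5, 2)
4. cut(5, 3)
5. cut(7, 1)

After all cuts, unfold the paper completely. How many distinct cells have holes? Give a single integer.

Answer: 12

Derivation:
Op 1 fold_up: fold axis h@8; visible region now rows[0,8) x cols[0,8) = 8x8
Op 2 fold_right: fold axis v@4; visible region now rows[0,8) x cols[4,8) = 8x4
Op 3 cut(5, 2): punch at orig (5,6); cuts so far [(5, 6)]; region rows[0,8) x cols[4,8) = 8x4
Op 4 cut(5, 3): punch at orig (5,7); cuts so far [(5, 6), (5, 7)]; region rows[0,8) x cols[4,8) = 8x4
Op 5 cut(7, 1): punch at orig (7,5); cuts so far [(5, 6), (5, 7), (7, 5)]; region rows[0,8) x cols[4,8) = 8x4
Unfold 1 (reflect across v@4): 6 holes -> [(5, 0), (5, 1), (5, 6), (5, 7), (7, 2), (7, 5)]
Unfold 2 (reflect across h@8): 12 holes -> [(5, 0), (5, 1), (5, 6), (5, 7), (7, 2), (7, 5), (8, 2), (8, 5), (10, 0), (10, 1), (10, 6), (10, 7)]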